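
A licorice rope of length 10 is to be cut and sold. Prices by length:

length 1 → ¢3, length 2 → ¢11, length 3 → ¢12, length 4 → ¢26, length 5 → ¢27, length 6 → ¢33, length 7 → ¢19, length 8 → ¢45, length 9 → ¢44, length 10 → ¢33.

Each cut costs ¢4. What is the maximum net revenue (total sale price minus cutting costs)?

55

Consider every possible first cut. net[k] is the best of p[i]+net[k−i] over all sellable i≤k, charging 4 whenever i<k.
net[1] = 3
net[2] = max(3+3-4, 11+0) = 11
net[3] = max(3+11-4, 11+3-4, 12+0) = 12
net[4] = max(3+12-4, 11+11-4, 12+3-4, 26+0) = 26
net[5] = max(3+26-4, 11+12-4, 12+11-4, 26+3-4, 27+0) = 27
net[6] = max(3+27-4, 11+26-4, 12+12-4, 26+11-4, 27+3-4, 33+0) = 33
net[7] = max(3+33-4, 11+27-4, 12+26-4, …, 33+3-4, 19+0) = 34
net[8] = max(3+34-4, 11+33-4, 12+27-4, …, 19+3-4, 45+0) = 48
net[9] = max(3+48-4, 11+34-4, 12+33-4, …, 45+3-4, 44+0) = 49
net[10] = max(3+49-4, 11+48-4, 12+34-4, …, 44+3-4, 33+0) = 55
One optimal plan: pieces 4 + 4 + 2 (2 cuts) → ¢63 − ¢8 = ¢55.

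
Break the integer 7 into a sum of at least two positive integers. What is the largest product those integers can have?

Fill prod[k] for k=2..7: at each k try every first piece i and multiply by the better of (k−i) uncut or prod[k−i].
Small cases: prod[2]=1.
prod[3] = 1·max(2,1) = 1·2 = 2
prod[4] = 2·max(2,1) = 2·2 = 4
prod[5] = 2·max(3,2) = 2·3 = 6
prod[6] = 3·max(3,2) = 3·3 = 9
prod[7] = 2·max(5,6) = 2·6 = 12
One optimal split: 3 + 2 + 2; product 3·2·2 = 12.

12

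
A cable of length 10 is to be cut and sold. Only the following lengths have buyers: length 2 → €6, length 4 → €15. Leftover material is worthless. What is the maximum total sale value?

36

Let r[k] be the best obtainable value from length k. For each k, try every first piece i and keep the best of price[i] + r[k−i].
r[1] = 0
r[2] = 6
r[3] = 6
r[4] = max(6+6, 15+0) = 15
r[5] = max(6+6, 15+0) = 15
r[6] = max(6+15, 15+6) = 21
r[7] = max(6+15, 15+6) = 21
r[8] = max(6+21, 15+15) = 30
r[9] = max(6+21, 15+15) = 30
r[10] = max(6+30, 15+21) = 36
One optimal cutting: 4 + 4 + 2 → €36.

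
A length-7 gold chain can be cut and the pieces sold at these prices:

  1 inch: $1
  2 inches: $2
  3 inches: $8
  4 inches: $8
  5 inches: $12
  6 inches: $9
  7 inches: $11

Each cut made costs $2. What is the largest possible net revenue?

Consider every possible first cut. r[k] is the best of p[i]+r[k−i] over all sellable i≤k, charging 2 whenever i<k.
r[1] = 1
r[2] = 2
r[3] = 8
r[4] = 8
r[5] = 12
r[6] = 14  (first piece 3, then r[3]=8)
r[7] = 14  (first piece 3, then r[4]=8)
One optimal plan: pieces 4 + 3 (1 cut) → $16 − $2 = $14.

14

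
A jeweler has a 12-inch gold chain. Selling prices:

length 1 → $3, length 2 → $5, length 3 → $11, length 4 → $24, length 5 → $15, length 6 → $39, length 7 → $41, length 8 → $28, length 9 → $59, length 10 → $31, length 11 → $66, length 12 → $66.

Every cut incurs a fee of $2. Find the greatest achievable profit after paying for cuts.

Consider every possible first cut. v[k] is the best of p[i]+v[k−i] over all sellable i≤k, charging 2 whenever i<k.
v[1] = 3
v[2] = 5
v[3] = 11
v[4] = 24
v[5] = 25  (first piece 1, then v[4]=24)
v[6] = 39
v[7] = 41
v[8] = 46  (first piece 4, then v[4]=24)
v[9] = 59
v[10] = 61  (first piece 4, then v[6]=39)
v[11] = 66
v[12] = 76  (first piece 6, then v[6]=39)
One optimal plan: pieces 6 + 6 (1 cut) → $78 − $2 = $76.

76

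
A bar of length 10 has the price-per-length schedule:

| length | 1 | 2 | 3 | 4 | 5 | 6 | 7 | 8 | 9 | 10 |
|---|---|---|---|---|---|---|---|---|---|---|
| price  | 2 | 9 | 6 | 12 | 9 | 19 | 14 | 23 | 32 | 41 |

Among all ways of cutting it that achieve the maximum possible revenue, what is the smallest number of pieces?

5

Let r[k] be the best obtainable value from length k. For each k, try every first piece i and keep the best of price[i] + r[k−i].
r[1] = 2
r[2] = max(2+2, 9+0) = 9
r[3] = max(2+9, 9+2, 6+0) = 11
r[4] = max(2+11, 9+9, 6+2, 12+0) = 18
r[5] = max(2+18, 9+11, 6+9, 12+2, 9+0) = 20
r[6] = max(2+20, 9+18, 6+11, 12+9, 9+2, 19+0) = 27
r[7] = max(2+27, 9+20, 6+18, …, 19+2, 14+0) = 29
r[8] = max(2+29, 9+27, 6+20, …, 14+2, 23+0) = 36
r[9] = max(2+36, 9+29, 6+27, …, 23+2, 32+0) = 38
r[10] = max(2+38, 9+36, 6+29, …, 32+2, 41+0) = 45
Maximum revenue is 45.
Now minimize piece count subject to staying optimal: for each k, pieces[k] = 1 + min over i with p[i]+r[k−i]=r[k] of pieces[k−i].
pieces[7] = 4
pieces[8] = 4
pieces[9] = 5
pieces[10] = 5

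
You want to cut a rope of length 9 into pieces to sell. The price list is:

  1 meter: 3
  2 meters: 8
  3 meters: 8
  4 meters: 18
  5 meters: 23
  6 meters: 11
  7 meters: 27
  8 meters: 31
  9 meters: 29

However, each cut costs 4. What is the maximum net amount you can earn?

37

Build r[k] bottom-up: r[k] = max over allowed piece i of (p[i] + r[k−i]) − 4 per cut.
r[1] = 3
r[2] = 8
r[3] = 8
r[4] = 18
r[5] = 23
r[6] = 22  (first piece 1, then r[5]=23)
r[7] = 27  (first piece 2, then r[5]=23)
r[8] = 32  (first piece 4, then r[4]=18)
r[9] = 37  (first piece 4, then r[5]=23)
One optimal plan: pieces 5 + 4 (1 cut) → 41 − 4 = 37.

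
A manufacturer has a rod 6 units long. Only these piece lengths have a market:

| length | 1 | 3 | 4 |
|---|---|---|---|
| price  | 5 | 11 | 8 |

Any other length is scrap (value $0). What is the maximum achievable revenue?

Let best[k] be the best obtainable value from length k. For each k, try every first piece i and keep the best of price[i] + best[k−i].
best[1] = 5
best[2] = 10  (first piece 1, then best[1]=5)
best[3] = max(5+10, 11+0) = 15
best[4] = max(5+15, 11+5, 8+0) = 20
best[5] = max(5+20, 11+10, 8+5) = 25
best[6] = max(5+25, 11+15, 8+10) = 30
One optimal cutting: 1 + 1 + 1 + 1 + 1 + 1 → $30.

30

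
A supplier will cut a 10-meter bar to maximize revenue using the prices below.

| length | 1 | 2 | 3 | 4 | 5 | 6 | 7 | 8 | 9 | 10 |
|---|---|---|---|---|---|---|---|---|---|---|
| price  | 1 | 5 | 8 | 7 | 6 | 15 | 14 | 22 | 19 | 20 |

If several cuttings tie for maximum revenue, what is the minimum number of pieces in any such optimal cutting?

Let r[k] be the best obtainable value from length k. For each k, try every first piece i and keep the best of price[i] + r[k−i].
r[1] = 1
r[2] = 5
r[3] = 8
r[4] = 10  (first piece 2, then r[2]=5)
r[5] = 13  (first piece 2, then r[3]=8)
r[6] = 16  (first piece 3, then r[3]=8)
r[7] = 18  (first piece 2, then r[5]=13)
r[8] = 22
r[9] = 24  (first piece 3, then r[6]=16)
r[10] = 27  (first piece 2, then r[8]=22)
Maximum revenue is €27.
Now minimize piece count subject to staying optimal: for each k, pieces[k] = 1 + min over i with p[i]+r[k−i]=r[k] of pieces[k−i].
pieces[7] = 3
pieces[8] = 1
pieces[9] = 3
pieces[10] = 2

2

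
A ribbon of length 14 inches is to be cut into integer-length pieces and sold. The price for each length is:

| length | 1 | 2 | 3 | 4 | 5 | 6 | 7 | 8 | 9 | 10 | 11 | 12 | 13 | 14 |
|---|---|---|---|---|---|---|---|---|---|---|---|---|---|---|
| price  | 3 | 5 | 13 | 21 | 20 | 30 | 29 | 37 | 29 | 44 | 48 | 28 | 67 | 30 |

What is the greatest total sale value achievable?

72

Build best[k] bottom-up: best[k] = max over allowed piece i of (p[i] + best[k−i]).
best[1] = 3
best[2] = 6  (first piece 1, then best[1]=3)
best[3] = 13
best[4] = 21
best[5] = 24  (first piece 1, then best[4]=21)
best[6] = 30
best[7] = 34  (first piece 3, then best[4]=21)
best[8] = 42  (first piece 4, then best[4]=21)
best[9] = 45  (first piece 1, then best[8]=42)
best[10] = 51  (first piece 4, then best[6]=30)
best[11] = 55  (first piece 3, then best[8]=42)
best[12] = 63  (first piece 4, then best[8]=42)
best[13] = 67
best[14] = 72  (first piece 4, then best[10]=51)
One optimal cutting: 6 + 4 + 4 → ¢30 + ¢21 + ¢21 = ¢72.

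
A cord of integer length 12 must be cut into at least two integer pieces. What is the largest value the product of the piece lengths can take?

81

Define g[k] = max over 1≤i<k of i · max(k−i, g[k−i]); the inner max lets the remainder stay uncut if that's better.
g[2] = 1×max(1,0) = 1×1 = 1
g[3] = 1×max(2,1) = 1×2 = 2
g[4] = 2×max(2,1) = 2×2 = 4
g[5] = 2×max(3,2) = 2×3 = 6
g[6] = 3×max(3,2) = 3×3 = 9
g[7] = 2×max(5,6) = 2×6 = 12
g[8] = 2×max(6,9) = 2×9 = 18
g[9] = 3×max(6,9) = 3×9 = 27
g[10] = 2×max(8,18) = 2×18 = 36
g[11] = 2×max(9,27) = 2×27 = 54
g[12] = 3×max(9,27) = 3×27 = 81
One optimal split: 3 + 3 + 3 + 3; product 3×3×3×3 = 81.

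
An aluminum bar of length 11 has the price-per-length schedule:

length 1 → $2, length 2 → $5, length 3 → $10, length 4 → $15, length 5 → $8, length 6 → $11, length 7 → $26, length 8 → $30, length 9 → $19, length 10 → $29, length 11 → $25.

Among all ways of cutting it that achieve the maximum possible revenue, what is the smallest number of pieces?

Build r[k] bottom-up: r[k] = max over allowed piece i of (p[i] + r[k−i]).
r[1] = 2
r[2] = max(2+2, 5+0) = 5
r[3] = max(2+5, 5+2, 10+0) = 10
r[4] = max(2+10, 5+5, 10+2, 15+0) = 15
r[5] = max(2+15, 5+10, 10+5, 15+2, 8+0) = 17
r[6] = max(2+17, 5+15, 10+10, 15+5, 8+2, 11+0) = 20
r[7] = max(2+20, 5+17, 10+15, …, 11+2, 26+0) = 26
r[8] = max(2+26, 5+20, 10+17, …, 26+2, 30+0) = 30
r[9] = max(2+30, 5+26, 10+20, …, 30+2, 19+0) = 32
r[10] = max(2+32, 5+30, 10+26, …, 19+2, 29+0) = 36
r[11] = max(2+36, 5+32, 10+30, …, 29+2, 25+0) = 41
Maximum revenue is $41.
Now minimize piece count subject to staying optimal: for each k, pieces[k] = 1 + min over i with p[i]+r[k−i]=r[k] of pieces[k−i].
pieces[8] = 1
pieces[9] = 2
pieces[10] = 2
pieces[11] = 2

2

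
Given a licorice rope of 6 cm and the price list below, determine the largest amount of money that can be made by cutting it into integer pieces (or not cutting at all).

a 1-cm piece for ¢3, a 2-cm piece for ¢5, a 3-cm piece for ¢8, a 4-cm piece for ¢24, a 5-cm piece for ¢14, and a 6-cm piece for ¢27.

30

Let r[k] be the best obtainable value from length k. For each k, try every first piece i and keep the best of price[i] + r[k−i].
r[1] = 3
r[2] = max(3+3, 5+0) = 6
r[3] = max(3+6, 5+3, 8+0) = 9
r[4] = max(3+9, 5+6, 8+3, 24+0) = 24
r[5] = max(3+24, 5+9, 8+6, 24+3, 14+0) = 27
r[6] = max(3+27, 5+24, 8+9, 24+6, 14+3, 27+0) = 30
One optimal cutting: 4 + 1 + 1 → ¢24 + ¢3 + ¢3 = ¢30.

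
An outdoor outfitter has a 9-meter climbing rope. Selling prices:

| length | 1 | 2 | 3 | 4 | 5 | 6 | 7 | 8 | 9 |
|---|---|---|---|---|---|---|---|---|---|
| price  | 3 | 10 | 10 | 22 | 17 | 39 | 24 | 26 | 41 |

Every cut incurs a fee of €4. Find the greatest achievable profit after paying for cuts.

45

Let net[k] be the best obtainable value from length k. For each k, try every first piece i and keep the best of price[i] + net[k−i] minus the 4 cut fee when i<k.
net[1] = 3
net[2] = 10
net[3] = 10
net[4] = 22
net[5] = 21  (first piece 1, then net[4]=22)
net[6] = 39
net[7] = 38  (first piece 1, then net[6]=39)
net[8] = 45  (first piece 2, then net[6]=39)
net[9] = 45  (first piece 3, then net[6]=39)
One optimal plan: pieces 6 + 3 (1 cut) → €49 − €4 = €45.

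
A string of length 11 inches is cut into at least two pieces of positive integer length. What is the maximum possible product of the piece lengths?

Define m[k] = max over 1≤i<k of i · max(k−i, m[k−i]); the inner max lets the remainder stay uncut if that's better.
Small cases: m[2]=1, m[3]=2.
m[4] = max(1×3, 2×2, 3×1) = 4
m[5] = max(1×4, 2×3, 3×2, 4×1) = 6
m[6] = max(1×6, 2×4, 3×3, 4×2, 5×1) = 9
m[7] = max(1×9, 2×6, 3×4, 4×3, 5×2, 6×1) = 12
m[8] = max(1×12, 2×9, 3×6, …, 6×2, 7×1) = 18
m[9] = max(1×18, 2×12, 3×9, …, 7×2, 8×1) = 27
m[10] = max(1×27, 2×18, 3×12, …, 8×2, 9×1) = 36
m[11] = max(1×36, 2×27, 3×18, …, 9×2, 10×1) = 54
One optimal split: 3 + 3 + 3 + 2; product 3×3×3×2 = 54.

54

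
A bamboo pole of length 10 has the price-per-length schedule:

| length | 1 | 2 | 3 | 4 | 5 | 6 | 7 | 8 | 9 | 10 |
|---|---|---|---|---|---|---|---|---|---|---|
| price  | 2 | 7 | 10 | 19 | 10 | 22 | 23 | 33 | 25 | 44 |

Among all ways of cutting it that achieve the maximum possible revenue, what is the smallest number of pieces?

3

Build r[k] bottom-up: r[k] = max over allowed piece i of (p[i] + r[k−i]).
r[1] = 2
r[2] = 7
r[3] = 10
r[4] = 19
r[5] = 21  (first piece 1, then r[4]=19)
r[6] = 26  (first piece 2, then r[4]=19)
r[7] = 29  (first piece 3, then r[4]=19)
r[8] = 38  (first piece 4, then r[4]=19)
r[9] = 40  (first piece 1, then r[8]=38)
r[10] = 45  (first piece 2, then r[8]=38)
Maximum revenue is $45.
Now minimize piece count subject to staying optimal: for each k, pieces[k] = 1 + min over i with p[i]+r[k−i]=r[k] of pieces[k−i].
pieces[7] = 2
pieces[8] = 2
pieces[9] = 3
pieces[10] = 3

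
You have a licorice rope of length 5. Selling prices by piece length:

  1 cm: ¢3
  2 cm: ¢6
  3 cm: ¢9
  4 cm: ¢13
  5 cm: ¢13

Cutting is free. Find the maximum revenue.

Consider every possible first cut. best[k] is the best of p[i]+best[k−i] over all sellable i≤k.
best[1] = 3
best[2] = 6  (first piece 1, then best[1]=3)
best[3] = 9  (first piece 1, then best[2]=6)
best[4] = 13
best[5] = 16  (first piece 1, then best[4]=13)
One optimal cutting: 4 + 1 → ¢13 + ¢3 = ¢16.

16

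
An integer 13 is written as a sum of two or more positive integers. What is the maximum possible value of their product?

Let f[k] be the best product for length k (with at least one cut). For each first piece i, the rest contributes max(k−i, f[k−i]).
f[2] = 1*max(1,0) = 1*1 = 1
f[3] = 1*max(2,1) = 1*2 = 2
f[4] = 2*max(2,1) = 2*2 = 4
f[5] = 2*max(3,2) = 2*3 = 6
f[6] = 3*max(3,2) = 3*3 = 9
f[7] = 2*max(5,6) = 2*6 = 12
f[8] = 2*max(6,9) = 2*9 = 18
f[9] = 3*max(6,9) = 3*9 = 27
f[10] = 2*max(8,18) = 2*18 = 36
f[11] = 2*max(9,27) = 2*27 = 54
f[12] = 3*max(9,27) = 3*27 = 81
f[13] = 2*max(11,54) = 2*54 = 108
One optimal split: 3 + 3 + 3 + 2 + 2; product 3*3*3*2*2 = 108.

108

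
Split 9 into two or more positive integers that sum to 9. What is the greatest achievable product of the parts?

Define m[k] = max over 1≤i<k of i · max(k−i, m[k−i]); the inner max lets the remainder stay uncut if that's better.
m[2] = 1×max(1,0) = 1×1 = 1
m[3] = max(1×2, 2×1) = 2
m[4] = max(1×3, 2×2, 3×1) = 4
m[5] = max(1×4, 2×3, 3×2, 4×1) = 6
m[6] = max(1×6, 2×4, 3×3, 4×2, 5×1) = 9
m[7] = max(1×9, 2×6, 3×4, 4×3, 5×2, 6×1) = 12
m[8] = max(1×12, 2×9, 3×6, …, 6×2, 7×1) = 18
m[9] = max(1×18, 2×12, 3×9, …, 7×2, 8×1) = 27
One optimal split: 3 + 3 + 3; product 3×3×3 = 27.

27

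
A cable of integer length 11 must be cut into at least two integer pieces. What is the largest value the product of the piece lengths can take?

54

Define f[k] = max over 1≤i<k of i · max(k−i, f[k−i]); the inner max lets the remainder stay uncut if that's better.
f[2] = 1×max(1,0) = 1×1 = 1
f[3] = 1×max(2,1) = 1×2 = 2
f[4] = 2×max(2,1) = 2×2 = 4
f[5] = 2×max(3,2) = 2×3 = 6
f[6] = 3×max(3,2) = 3×3 = 9
f[7] = 2×max(5,6) = 2×6 = 12
f[8] = 2×max(6,9) = 2×9 = 18
f[9] = 3×max(6,9) = 3×9 = 27
f[10] = 2×max(8,18) = 2×18 = 36
f[11] = 2×max(9,27) = 2×27 = 54
One optimal split: 3 + 3 + 3 + 2; product 3×3×3×2 = 54.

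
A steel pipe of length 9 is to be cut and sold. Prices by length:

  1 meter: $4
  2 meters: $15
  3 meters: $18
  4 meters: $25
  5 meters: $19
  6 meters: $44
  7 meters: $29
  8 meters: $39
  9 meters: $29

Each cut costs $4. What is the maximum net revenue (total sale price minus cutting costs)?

58

Build r[k] bottom-up: r[k] = max over allowed piece i of (p[i] + r[k−i]) − 4 per cut.
r[1] = 4
r[2] = max(4+4-4, 15+0) = 15
r[3] = max(4+15-4, 15+4-4, 18+0) = 18
r[4] = max(4+18-4, 15+15-4, 18+4-4, 25+0) = 26
r[5] = max(4+26-4, 15+18-4, 18+15-4, 25+4-4, 19+0) = 29
r[6] = max(4+29-4, 15+26-4, 18+18-4, 25+15-4, 19+4-4, 44+0) = 44
r[7] = max(4+44-4, 15+29-4, 18+26-4, …, 44+4-4, 29+0) = 44
r[8] = max(4+44-4, 15+44-4, 18+29-4, …, 29+4-4, 39+0) = 55
r[9] = max(4+55-4, 15+44-4, 18+44-4, …, 39+4-4, 29+0) = 58
One optimal plan: pieces 6 + 3 (1 cut) → $62 − $4 = $58.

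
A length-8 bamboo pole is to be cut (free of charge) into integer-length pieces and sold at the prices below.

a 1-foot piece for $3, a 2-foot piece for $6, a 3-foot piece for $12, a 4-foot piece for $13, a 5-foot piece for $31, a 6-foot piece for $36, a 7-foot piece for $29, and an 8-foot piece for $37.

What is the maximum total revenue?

Let best[k] be the best obtainable value from length k. For each k, try every first piece i and keep the best of price[i] + best[k−i].
best[1] = 3
best[2] = 6  (first piece 1, then best[1]=3)
best[3] = 12
best[4] = 15  (first piece 1, then best[3]=12)
best[5] = 31
best[6] = 36
best[7] = 39  (first piece 1, then best[6]=36)
best[8] = 43  (first piece 3, then best[5]=31)
One optimal cutting: 5 + 3 → $31 + $12 = $43.

43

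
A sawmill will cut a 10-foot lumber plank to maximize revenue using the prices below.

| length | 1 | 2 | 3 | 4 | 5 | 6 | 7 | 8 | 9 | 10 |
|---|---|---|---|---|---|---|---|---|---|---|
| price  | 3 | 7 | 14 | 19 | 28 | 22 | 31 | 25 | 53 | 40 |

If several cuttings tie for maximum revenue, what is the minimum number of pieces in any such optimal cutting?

2

Let r[k] be the best obtainable value from length k. For each k, try every first piece i and keep the best of price[i] + r[k−i].
r[1] = 3
r[2] = 7
r[3] = 14
r[4] = 19
r[5] = 28
r[6] = 31  (first piece 1, then r[5]=28)
r[7] = 35  (first piece 2, then r[5]=28)
r[8] = 42  (first piece 3, then r[5]=28)
r[9] = 53
r[10] = 56  (first piece 1, then r[9]=53)
Maximum revenue is $56.
Now minimize piece count subject to staying optimal: for each k, pieces[k] = 1 + min over i with p[i]+r[k−i]=r[k] of pieces[k−i].
pieces[7] = 2
pieces[8] = 2
pieces[9] = 1
pieces[10] = 2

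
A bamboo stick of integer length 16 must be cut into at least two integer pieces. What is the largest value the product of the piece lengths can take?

Define prod[k] = max over 1≤i<k of i · max(k−i, prod[k−i]); the inner max lets the remainder stay uncut if that's better.
Small cases: prod[2]=1, prod[3]=2, prod[4]=4, prod[5]=6, prod[6]=9, prod[7]=12, prod[8]=18.
prod[9] = 3*max(6,9) = 3*9 = 27
prod[10] = 2*max(8,18) = 2*18 = 36
prod[11] = 2*max(9,27) = 2*27 = 54
prod[12] = 3*max(9,27) = 3*27 = 81
prod[13] = 2*max(11,54) = 2*54 = 108
prod[14] = 2*max(12,81) = 2*81 = 162
prod[15] = 3*max(12,81) = 3*81 = 243
prod[16] = 2*max(14,162) = 2*162 = 324
One optimal split: 3 + 3 + 3 + 3 + 2 + 2; product 3*3*3*3*2*2 = 324.

324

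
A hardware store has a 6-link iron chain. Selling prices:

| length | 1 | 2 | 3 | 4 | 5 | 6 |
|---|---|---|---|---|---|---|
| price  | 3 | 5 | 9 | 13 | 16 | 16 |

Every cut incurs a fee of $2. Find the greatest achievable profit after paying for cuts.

Build r[k] bottom-up: r[k] = max over allowed piece i of (p[i] + r[k−i]) − 2 per cut.
r[1] = 3
r[2] = max(3+3-2, 5+0) = 5
r[3] = max(3+5-2, 5+3-2, 9+0) = 9
r[4] = max(3+9-2, 5+5-2, 9+3-2, 13+0) = 13
r[5] = max(3+13-2, 5+9-2, 9+5-2, 13+3-2, 16+0) = 16
r[6] = max(3+16-2, 5+13-2, 9+9-2, 13+5-2, 16+3-2, 16+0) = 17
One optimal plan: pieces 5 + 1 (1 cut) → $19 − $2 = $17.

17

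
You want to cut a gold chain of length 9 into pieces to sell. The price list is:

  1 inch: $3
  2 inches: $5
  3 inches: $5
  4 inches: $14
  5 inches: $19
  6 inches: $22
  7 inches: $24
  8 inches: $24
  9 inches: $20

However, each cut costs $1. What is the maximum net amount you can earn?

Let v[k] be the best obtainable value from length k. For each k, try every first piece i and keep the best of price[i] + v[k−i] minus the 1 cut fee when i<k.
v[1] = 3
v[2] = max(3+3-1, 5+0) = 5
v[3] = max(3+5-1, 5+3-1, 5+0) = 7
v[4] = max(3+7-1, 5+5-1, 5+3-1, 14+0) = 14
v[5] = max(3+14-1, 5+7-1, 5+5-1, 14+3-1, 19+0) = 19
v[6] = max(3+19-1, 5+14-1, 5+7-1, 14+5-1, 19+3-1, 22+0) = 22
v[7] = max(3+22-1, 5+19-1, 5+14-1, …, 22+3-1, 24+0) = 24
v[8] = max(3+24-1, 5+22-1, 5+19-1, …, 24+3-1, 24+0) = 27
v[9] = max(3+27-1, 5+24-1, 5+22-1, …, 24+3-1, 20+0) = 32
One optimal plan: pieces 5 + 4 (1 cut) → $33 − $1 = $32.

32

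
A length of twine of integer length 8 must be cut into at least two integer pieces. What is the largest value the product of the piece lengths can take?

18

Fill g[k] for k=2..8: at each k try every first piece i and multiply by the better of (k−i) uncut or g[k−i].
g[2] = 1×max(1,0) = 1×1 = 1
g[3] = 1×max(2,1) = 1×2 = 2
g[4] = 2×max(2,1) = 2×2 = 4
g[5] = 2×max(3,2) = 2×3 = 6
g[6] = 3×max(3,2) = 3×3 = 9
g[7] = 2×max(5,6) = 2×6 = 12
g[8] = 2×max(6,9) = 2×9 = 18
One optimal split: 3 + 3 + 2; product 3×3×2 = 18.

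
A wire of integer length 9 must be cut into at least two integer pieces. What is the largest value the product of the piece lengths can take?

27

Let prod[k] be the best product for length k (with at least one cut). For each first piece i, the rest contributes max(k−i, prod[k−i]).
prod[2] = 1·max(1,0) = 1·1 = 1
prod[3] = max(1·2, 2·1) = 2
prod[4] = max(1·3, 2·2, 3·1) = 4
prod[5] = max(1·4, 2·3, 3·2, 4·1) = 6
prod[6] = max(1·6, 2·4, 3·3, 4·2, 5·1) = 9
prod[7] = max(1·9, 2·6, 3·4, 4·3, 5·2, 6·1) = 12
prod[8] = max(1·12, 2·9, 3·6, …, 6·2, 7·1) = 18
prod[9] = max(1·18, 2·12, 3·9, …, 7·2, 8·1) = 27
One optimal split: 3 + 3 + 3; product 3·3·3 = 27.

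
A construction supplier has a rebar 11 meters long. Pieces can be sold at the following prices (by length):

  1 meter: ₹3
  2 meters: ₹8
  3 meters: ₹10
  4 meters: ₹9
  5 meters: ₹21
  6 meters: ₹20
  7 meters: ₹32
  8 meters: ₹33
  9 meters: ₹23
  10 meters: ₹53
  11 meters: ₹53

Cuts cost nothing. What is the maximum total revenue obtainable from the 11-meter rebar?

56

Consider every possible first cut. R[k] is the best of p[i]+R[k−i] over all sellable i≤k.
R[1] = 3
R[2] = 8
R[3] = 11  (first piece 1, then R[2]=8)
R[4] = 16  (first piece 2, then R[2]=8)
R[5] = 21
R[6] = 24  (first piece 1, then R[5]=21)
R[7] = 32
R[8] = 35  (first piece 1, then R[7]=32)
R[9] = 40  (first piece 2, then R[7]=32)
R[10] = 53
R[11] = 56  (first piece 1, then R[10]=53)
One optimal cutting: 10 + 1 → ₹53 + ₹3 = ₹56.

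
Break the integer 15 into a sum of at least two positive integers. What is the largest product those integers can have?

Define m[k] = max over 1≤i<k of i · max(k−i, m[k−i]); the inner max lets the remainder stay uncut if that's better.
Small cases: m[2]=1, m[3]=2, m[4]=4, m[5]=6, m[6]=9, m[7]=12.
m[8] = max(1·12, 2·9, 3·6, …, 6·2, 7·1) = 18
m[9] = max(1·18, 2·12, 3·9, …, 7·2, 8·1) = 27
m[10] = max(1·27, 2·18, 3·12, …, 8·2, 9·1) = 36
m[11] = max(1·36, 2·27, 3·18, …, 9·2, 10·1) = 54
m[12] = max(1·54, 2·36, 3·27, …, 10·2, 11·1) = 81
m[13] = max(1·81, 2·54, 3·36, …, 11·2, 12·1) = 108
m[14] = max(1·108, 2·81, 3·54, …, 12·2, 13·1) = 162
m[15] = max(1·162, 2·108, 3·81, …, 13·2, 14·1) = 243
One optimal split: 3 + 3 + 3 + 3 + 3; product 3·3·3·3·3 = 243.

243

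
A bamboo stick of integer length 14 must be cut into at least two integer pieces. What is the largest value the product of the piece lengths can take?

162

Let m[k] be the best product for length k (with at least one cut). For each first piece i, the rest contributes max(k−i, m[k−i]).
m[2] = 1·max(1,0) = 1·1 = 1
m[3] = 1·max(2,1) = 1·2 = 2
m[4] = 2·max(2,1) = 2·2 = 4
m[5] = 2·max(3,2) = 2·3 = 6
m[6] = 3·max(3,2) = 3·3 = 9
m[7] = 2·max(5,6) = 2·6 = 12
m[8] = 2·max(6,9) = 2·9 = 18
m[9] = 3·max(6,9) = 3·9 = 27
m[10] = 2·max(8,18) = 2·18 = 36
m[11] = 2·max(9,27) = 2·27 = 54
m[12] = 3·max(9,27) = 3·27 = 81
m[13] = 2·max(11,54) = 2·54 = 108
m[14] = 2·max(12,81) = 2·81 = 162
One optimal split: 3 + 3 + 3 + 3 + 2; product 3·3·3·3·2 = 162.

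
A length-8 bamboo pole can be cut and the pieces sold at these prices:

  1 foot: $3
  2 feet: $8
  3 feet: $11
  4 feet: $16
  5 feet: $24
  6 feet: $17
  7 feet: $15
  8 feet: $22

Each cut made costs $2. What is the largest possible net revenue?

Consider every possible first cut. v[k] is the best of p[i]+v[k−i] over all sellable i≤k, charging 2 whenever i<k.
v[1] = 3
v[2] = max(3+3-2, 8+0) = 8
v[3] = max(3+8-2, 8+3-2, 11+0) = 11
v[4] = max(3+11-2, 8+8-2, 11+3-2, 16+0) = 16
v[5] = max(3+16-2, 8+11-2, 11+8-2, 16+3-2, 24+0) = 24
v[6] = max(3+24-2, 8+16-2, 11+11-2, 16+8-2, 24+3-2, 17+0) = 25
v[7] = max(3+25-2, 8+24-2, 11+16-2, …, 17+3-2, 15+0) = 30
v[8] = max(3+30-2, 8+25-2, 11+24-2, …, 15+3-2, 22+0) = 33
One optimal plan: pieces 5 + 3 (1 cut) → $35 − $2 = $33.

33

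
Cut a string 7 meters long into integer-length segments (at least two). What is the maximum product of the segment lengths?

12

Let g[k] be the best product for length k (with at least one cut). For each first piece i, the rest contributes max(k−i, g[k−i]).
g[2] = 1·max(1,0) = 1·1 = 1
g[3] = 1·max(2,1) = 1·2 = 2
g[4] = 2·max(2,1) = 2·2 = 4
g[5] = 2·max(3,2) = 2·3 = 6
g[6] = 3·max(3,2) = 3·3 = 9
g[7] = 2·max(5,6) = 2·6 = 12
One optimal split: 3 + 2 + 2; product 3·2·2 = 12.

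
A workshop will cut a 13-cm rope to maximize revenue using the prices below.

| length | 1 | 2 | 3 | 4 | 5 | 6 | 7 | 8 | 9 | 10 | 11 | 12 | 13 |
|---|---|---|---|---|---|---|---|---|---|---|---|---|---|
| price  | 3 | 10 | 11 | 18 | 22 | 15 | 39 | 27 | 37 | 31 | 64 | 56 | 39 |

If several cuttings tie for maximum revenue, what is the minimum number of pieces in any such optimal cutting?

2

Build r[k] bottom-up: r[k] = max over allowed piece i of (p[i] + r[k−i]).
r[1] = 3
r[2] = 10
r[3] = 13  (first piece 1, then r[2]=10)
r[4] = 20  (first piece 2, then r[2]=10)
r[5] = 23  (first piece 1, then r[4]=20)
r[6] = 30  (first piece 2, then r[4]=20)
r[7] = 39
r[8] = 42  (first piece 1, then r[7]=39)
r[9] = 49  (first piece 2, then r[7]=39)
r[10] = 52  (first piece 1, then r[9]=49)
r[11] = 64
r[12] = 67  (first piece 1, then r[11]=64)
r[13] = 74  (first piece 2, then r[11]=64)
Maximum revenue is $74.
Now minimize piece count subject to staying optimal: for each k, pieces[k] = 1 + min over i with p[i]+r[k−i]=r[k] of pieces[k−i].
pieces[10] = 3
pieces[11] = 1
pieces[12] = 2
pieces[13] = 2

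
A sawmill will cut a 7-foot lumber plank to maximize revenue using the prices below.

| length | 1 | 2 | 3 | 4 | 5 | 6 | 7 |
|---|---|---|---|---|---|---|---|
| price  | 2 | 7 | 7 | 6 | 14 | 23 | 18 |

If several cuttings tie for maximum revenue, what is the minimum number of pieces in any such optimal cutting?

2

Build r[k] bottom-up: r[k] = max over allowed piece i of (p[i] + r[k−i]).
r[1] = 2
r[2] = max(2+2, 7+0) = 7
r[3] = max(2+7, 7+2, 7+0) = 9
r[4] = max(2+9, 7+7, 7+2, 6+0) = 14
r[5] = max(2+14, 7+9, 7+7, 6+2, 14+0) = 16
r[6] = max(2+16, 7+14, 7+9, 6+7, 14+2, 23+0) = 23
r[7] = max(2+23, 7+16, 7+14, …, 23+2, 18+0) = 25
Maximum revenue is $25.
Now minimize piece count subject to staying optimal: for each k, pieces[k] = 1 + min over i with p[i]+r[k−i]=r[k] of pieces[k−i].
pieces[4] = 2
pieces[5] = 3
pieces[6] = 1
pieces[7] = 2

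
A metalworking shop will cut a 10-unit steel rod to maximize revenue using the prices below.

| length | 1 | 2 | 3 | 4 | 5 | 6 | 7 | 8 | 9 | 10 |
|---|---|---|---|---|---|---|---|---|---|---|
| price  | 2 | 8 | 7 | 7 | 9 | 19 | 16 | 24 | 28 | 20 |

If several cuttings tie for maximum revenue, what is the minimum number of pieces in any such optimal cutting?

5

Consider every possible first cut. r[k] is the best of p[i]+r[k−i] over all sellable i≤k.
r[1] = 2
r[2] = max(2+2, 8+0) = 8
r[3] = max(2+8, 8+2, 7+0) = 10
r[4] = max(2+10, 8+8, 7+2, 7+0) = 16
r[5] = max(2+16, 8+10, 7+8, 7+2, 9+0) = 18
r[6] = max(2+18, 8+16, 7+10, 7+8, 9+2, 19+0) = 24
r[7] = max(2+24, 8+18, 7+16, …, 19+2, 16+0) = 26
r[8] = max(2+26, 8+24, 7+18, …, 16+2, 24+0) = 32
r[9] = max(2+32, 8+26, 7+24, …, 24+2, 28+0) = 34
r[10] = max(2+34, 8+32, 7+26, …, 28+2, 20+0) = 40
Maximum revenue is $40.
Now minimize piece count subject to staying optimal: for each k, pieces[k] = 1 + min over i with p[i]+r[k−i]=r[k] of pieces[k−i].
pieces[7] = 4
pieces[8] = 4
pieces[9] = 5
pieces[10] = 5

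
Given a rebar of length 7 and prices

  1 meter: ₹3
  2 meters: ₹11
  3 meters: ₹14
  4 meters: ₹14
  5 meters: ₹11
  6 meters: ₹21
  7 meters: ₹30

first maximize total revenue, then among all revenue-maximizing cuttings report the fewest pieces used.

3

Build r[k] bottom-up: r[k] = max over allowed piece i of (p[i] + r[k−i]).
r[1] = 3
r[2] = max(3+3, 11+0) = 11
r[3] = max(3+11, 11+3, 14+0) = 14
r[4] = max(3+14, 11+11, 14+3, 14+0) = 22
r[5] = max(3+22, 11+14, 14+11, 14+3, 11+0) = 25
r[6] = max(3+25, 11+22, 14+14, 14+11, 11+3, 21+0) = 33
r[7] = max(3+33, 11+25, 14+22, …, 21+3, 30+0) = 36
Maximum revenue is ₹36.
Now minimize piece count subject to staying optimal: for each k, pieces[k] = 1 + min over i with p[i]+r[k−i]=r[k] of pieces[k−i].
pieces[4] = 2
pieces[5] = 2
pieces[6] = 3
pieces[7] = 3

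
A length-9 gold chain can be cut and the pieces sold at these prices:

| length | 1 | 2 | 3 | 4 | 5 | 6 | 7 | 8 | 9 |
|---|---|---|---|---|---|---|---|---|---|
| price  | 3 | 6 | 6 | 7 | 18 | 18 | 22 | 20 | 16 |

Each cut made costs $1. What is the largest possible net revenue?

28

Consider every possible first cut. net[k] is the best of p[i]+net[k−i] over all sellable i≤k, charging 1 whenever i<k.
net[1] = 3
net[2] = max(3+3-1, 6+0) = 6
net[3] = max(3+6-1, 6+3-1, 6+0) = 8
net[4] = max(3+8-1, 6+6-1, 6+3-1, 7+0) = 11
net[5] = max(3+11-1, 6+8-1, 6+6-1, 7+3-1, 18+0) = 18
net[6] = max(3+18-1, 6+11-1, 6+8-1, 7+6-1, 18+3-1, 18+0) = 20
net[7] = max(3+20-1, 6+18-1, 6+11-1, …, 18+3-1, 22+0) = 23
net[8] = max(3+23-1, 6+20-1, 6+18-1, …, 22+3-1, 20+0) = 25
net[9] = max(3+25-1, 6+23-1, 6+20-1, …, 20+3-1, 16+0) = 28
One optimal plan: pieces 5 + 2 + 2 (2 cuts) → $30 − $2 = $28.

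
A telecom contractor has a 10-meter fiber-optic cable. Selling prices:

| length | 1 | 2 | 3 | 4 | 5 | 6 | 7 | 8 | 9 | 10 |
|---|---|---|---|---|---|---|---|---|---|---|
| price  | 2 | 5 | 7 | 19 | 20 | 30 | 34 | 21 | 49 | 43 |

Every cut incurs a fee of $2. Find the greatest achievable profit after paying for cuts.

49

Build net[k] bottom-up: net[k] = max over allowed piece i of (p[i] + net[k−i]) − 2 per cut.
net[1] = 2
net[2] = 5
net[3] = 7
net[4] = 19
net[5] = 20
net[6] = 30
net[7] = 34
net[8] = 36  (first piece 4, then net[4]=19)
net[9] = 49
net[10] = 49  (first piece 1, then net[9]=49)
One optimal plan: pieces 9 + 1 (1 cut) → $51 − $2 = $49.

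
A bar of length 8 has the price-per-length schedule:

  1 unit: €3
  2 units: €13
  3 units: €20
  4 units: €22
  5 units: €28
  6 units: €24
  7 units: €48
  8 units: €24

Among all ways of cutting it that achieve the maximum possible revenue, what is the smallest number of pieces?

3

Consider every possible first cut. r[k] is the best of p[i]+r[k−i] over all sellable i≤k.
r[1] = 3
r[2] = max(3+3, 13+0) = 13
r[3] = max(3+13, 13+3, 20+0) = 20
r[4] = max(3+20, 13+13, 20+3, 22+0) = 26
r[5] = max(3+26, 13+20, 20+13, 22+3, 28+0) = 33
r[6] = max(3+33, 13+26, 20+20, 22+13, 28+3, 24+0) = 40
r[7] = max(3+40, 13+33, 20+26, …, 24+3, 48+0) = 48
r[8] = max(3+48, 13+40, 20+33, …, 48+3, 24+0) = 53
Maximum revenue is €53.
Now minimize piece count subject to staying optimal: for each k, pieces[k] = 1 + min over i with p[i]+r[k−i]=r[k] of pieces[k−i].
pieces[5] = 2
pieces[6] = 2
pieces[7] = 1
pieces[8] = 3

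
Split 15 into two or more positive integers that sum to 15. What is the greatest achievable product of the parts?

Define m[k] = max over 1≤i<k of i · max(k−i, m[k−i]); the inner max lets the remainder stay uncut if that's better.
m[2] = 1×max(1,0) = 1×1 = 1
m[3] = max(1×2, 2×1) = 2
m[4] = max(1×3, 2×2, 3×1) = 4
m[5] = max(1×4, 2×3, 3×2, 4×1) = 6
m[6] = max(1×6, 2×4, 3×3, 4×2, 5×1) = 9
m[7] = max(1×9, 2×6, 3×4, 4×3, 5×2, 6×1) = 12
m[8] = max(1×12, 2×9, 3×6, …, 6×2, 7×1) = 18
m[9] = max(1×18, 2×12, 3×9, …, 7×2, 8×1) = 27
m[10] = max(1×27, 2×18, 3×12, …, 8×2, 9×1) = 36
m[11] = max(1×36, 2×27, 3×18, …, 9×2, 10×1) = 54
m[12] = max(1×54, 2×36, 3×27, …, 10×2, 11×1) = 81
m[13] = max(1×81, 2×54, 3×36, …, 11×2, 12×1) = 108
m[14] = max(1×108, 2×81, 3×54, …, 12×2, 13×1) = 162
m[15] = max(1×162, 2×108, 3×81, …, 13×2, 14×1) = 243
One optimal split: 3 + 3 + 3 + 3 + 3; product 3×3×3×3×3 = 243.

243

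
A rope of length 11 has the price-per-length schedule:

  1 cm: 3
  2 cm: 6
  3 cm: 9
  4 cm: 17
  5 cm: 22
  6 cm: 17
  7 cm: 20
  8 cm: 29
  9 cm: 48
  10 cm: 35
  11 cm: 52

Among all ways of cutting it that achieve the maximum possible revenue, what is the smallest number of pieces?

2

Build r[k] bottom-up: r[k] = max over allowed piece i of (p[i] + r[k−i]).
r[1] = 3
r[2] = 6  (first piece 1, then r[1]=3)
r[3] = 9  (first piece 1, then r[2]=6)
r[4] = 17
r[5] = 22
r[6] = 25  (first piece 1, then r[5]=22)
r[7] = 28  (first piece 1, then r[6]=25)
r[8] = 34  (first piece 4, then r[4]=17)
r[9] = 48
r[10] = 51  (first piece 1, then r[9]=48)
r[11] = 54  (first piece 1, then r[10]=51)
Maximum revenue is 54.
Now minimize piece count subject to staying optimal: for each k, pieces[k] = 1 + min over i with p[i]+r[k−i]=r[k] of pieces[k−i].
pieces[8] = 2
pieces[9] = 1
pieces[10] = 2
pieces[11] = 2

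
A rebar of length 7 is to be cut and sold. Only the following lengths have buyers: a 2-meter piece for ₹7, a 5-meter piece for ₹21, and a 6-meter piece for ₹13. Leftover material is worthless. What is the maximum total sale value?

Build best[k] bottom-up: best[k] = max over allowed piece i of (p[i] + best[k−i]).
best[1] = 0
best[2] = 7
best[3] = 7
best[4] = 14  (first piece 2, then best[2]=7)
best[5] = max(7+7, 21+0) = 21
best[6] = max(7+14, 21+0, 13+0) = 21
best[7] = max(7+21, 21+7, 13+0) = 28
One optimal cutting: 5 + 2 → ₹28.

28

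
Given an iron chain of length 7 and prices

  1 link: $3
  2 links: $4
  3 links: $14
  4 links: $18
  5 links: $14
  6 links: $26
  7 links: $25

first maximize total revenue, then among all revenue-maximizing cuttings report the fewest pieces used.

Consider every possible first cut. r[k] is the best of p[i]+r[k−i] over all sellable i≤k.
r[1] = 3
r[2] = 6  (first piece 1, then r[1]=3)
r[3] = 14
r[4] = 18
r[5] = 21  (first piece 1, then r[4]=18)
r[6] = 28  (first piece 3, then r[3]=14)
r[7] = 32  (first piece 3, then r[4]=18)
Maximum revenue is $32.
Now minimize piece count subject to staying optimal: for each k, pieces[k] = 1 + min over i with p[i]+r[k−i]=r[k] of pieces[k−i].
pieces[4] = 1
pieces[5] = 2
pieces[6] = 2
pieces[7] = 2

2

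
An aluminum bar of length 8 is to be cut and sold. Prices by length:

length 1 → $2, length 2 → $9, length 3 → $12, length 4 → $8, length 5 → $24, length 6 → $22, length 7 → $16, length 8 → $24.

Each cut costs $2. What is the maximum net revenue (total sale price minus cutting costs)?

Consider every possible first cut. net[k] is the best of p[i]+net[k−i] over all sellable i≤k, charging 2 whenever i<k.
net[1] = 2
net[2] = 9
net[3] = 12
net[4] = 16  (first piece 2, then net[2]=9)
net[5] = 24
net[6] = 24  (first piece 1, then net[5]=24)
net[7] = 31  (first piece 2, then net[5]=24)
net[8] = 34  (first piece 3, then net[5]=24)
One optimal plan: pieces 5 + 3 (1 cut) → $36 − $2 = $34.

34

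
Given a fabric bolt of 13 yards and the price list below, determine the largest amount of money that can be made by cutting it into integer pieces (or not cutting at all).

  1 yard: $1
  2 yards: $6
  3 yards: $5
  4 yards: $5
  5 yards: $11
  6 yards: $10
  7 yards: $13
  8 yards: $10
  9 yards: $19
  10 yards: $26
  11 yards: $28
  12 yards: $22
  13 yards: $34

37

Let r[k] be the best obtainable value from length k. For each k, try every first piece i and keep the best of price[i] + r[k−i].
r[1] = 1
r[2] = max(1+1, 6+0) = 6
r[3] = max(1+6, 6+1, 5+0) = 7
r[4] = max(1+7, 6+6, 5+1, 5+0) = 12
r[5] = max(1+12, 6+7, 5+6, 5+1, 11+0) = 13
r[6] = max(1+13, 6+12, 5+7, 5+6, 11+1, 10+0) = 18
r[7] = max(1+18, 6+13, 5+12, …, 10+1, 13+0) = 19
r[8] = max(1+19, 6+18, 5+13, …, 13+1, 10+0) = 24
r[9] = max(1+24, 6+19, 5+18, …, 10+1, 19+0) = 25
r[10] = max(1+25, 6+24, 5+19, …, 19+1, 26+0) = 30
r[11] = max(1+30, 6+25, 5+24, …, 26+1, 28+0) = 31
r[12] = max(1+31, 6+30, 5+25, …, 28+1, 22+0) = 36
r[13] = max(1+36, 6+31, 5+30, …, 22+1, 34+0) = 37
One optimal cutting: 2 + 2 + 2 + 2 + 2 + 2 + 1 → $6 + $6 + $6 + $6 + $6 + $6 + $1 = $37.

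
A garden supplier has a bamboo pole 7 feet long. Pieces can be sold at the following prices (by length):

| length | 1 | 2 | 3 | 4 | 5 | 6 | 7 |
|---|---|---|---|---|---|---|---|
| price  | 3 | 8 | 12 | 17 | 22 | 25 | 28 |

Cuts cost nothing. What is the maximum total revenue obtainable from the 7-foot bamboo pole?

30

Consider every possible first cut. best[k] is the best of p[i]+best[k−i] over all sellable i≤k.
best[1] = 3
best[2] = max(3+3, 8+0) = 8
best[3] = max(3+8, 8+3, 12+0) = 12
best[4] = max(3+12, 8+8, 12+3, 17+0) = 17
best[5] = max(3+17, 8+12, 12+8, 17+3, 22+0) = 22
best[6] = max(3+22, 8+17, 12+12, 17+8, 22+3, 25+0) = 25
best[7] = max(3+25, 8+22, 12+17, …, 25+3, 28+0) = 30
One optimal cutting: 5 + 2 → $22 + $8 = $30.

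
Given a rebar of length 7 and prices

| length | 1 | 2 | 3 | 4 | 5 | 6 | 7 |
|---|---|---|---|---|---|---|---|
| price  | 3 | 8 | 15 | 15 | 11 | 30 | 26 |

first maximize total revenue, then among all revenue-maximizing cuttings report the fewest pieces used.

2

Let r[k] be the best obtainable value from length k. For each k, try every first piece i and keep the best of price[i] + r[k−i].
r[1] = 3
r[2] = max(3+3, 8+0) = 8
r[3] = max(3+8, 8+3, 15+0) = 15
r[4] = max(3+15, 8+8, 15+3, 15+0) = 18
r[5] = max(3+18, 8+15, 15+8, 15+3, 11+0) = 23
r[6] = max(3+23, 8+18, 15+15, 15+8, 11+3, 30+0) = 30
r[7] = max(3+30, 8+23, 15+18, …, 30+3, 26+0) = 33
Maximum revenue is ₹33.
Now minimize piece count subject to staying optimal: for each k, pieces[k] = 1 + min over i with p[i]+r[k−i]=r[k] of pieces[k−i].
pieces[4] = 2
pieces[5] = 2
pieces[6] = 1
pieces[7] = 2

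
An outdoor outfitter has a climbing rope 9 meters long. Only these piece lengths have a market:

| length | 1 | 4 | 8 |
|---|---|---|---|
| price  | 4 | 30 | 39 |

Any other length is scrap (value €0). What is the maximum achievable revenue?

64

Consider every possible first cut. f[k] is the best of p[i]+f[k−i] over all sellable i≤k.
f[1] = 4
f[2] = 8  (first piece 1, then f[1]=4)
f[3] = 12  (first piece 1, then f[2]=8)
f[4] = 30
f[5] = 34  (first piece 1, then f[4]=30)
f[6] = 38  (first piece 1, then f[5]=34)
f[7] = 42  (first piece 1, then f[6]=38)
f[8] = 60  (first piece 4, then f[4]=30)
f[9] = 64  (first piece 1, then f[8]=60)
One optimal cutting: 4 + 4 + 1 → €64.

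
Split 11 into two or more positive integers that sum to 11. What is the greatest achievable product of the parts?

Fill f[k] for k=2..11: at each k try every first piece i and multiply by the better of (k−i) uncut or f[k−i].
f[2] = 1*max(1,0) = 1*1 = 1
f[3] = max(1*2, 2*1) = 2
f[4] = max(1*3, 2*2, 3*1) = 4
f[5] = max(1*4, 2*3, 3*2, 4*1) = 6
f[6] = max(1*6, 2*4, 3*3, 4*2, 5*1) = 9
f[7] = max(1*9, 2*6, 3*4, 4*3, 5*2, 6*1) = 12
f[8] = max(1*12, 2*9, 3*6, …, 6*2, 7*1) = 18
f[9] = max(1*18, 2*12, 3*9, …, 7*2, 8*1) = 27
f[10] = max(1*27, 2*18, 3*12, …, 8*2, 9*1) = 36
f[11] = max(1*36, 2*27, 3*18, …, 9*2, 10*1) = 54
One optimal split: 3 + 3 + 3 + 2; product 3*3*3*2 = 54.

54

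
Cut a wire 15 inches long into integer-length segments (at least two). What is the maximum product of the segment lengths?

243

Fill prod[k] for k=2..15: at each k try every first piece i and multiply by the better of (k−i) uncut or prod[k−i].
Small cases: prod[2]=1, prod[3]=2, prod[4]=4, prod[5]=6, prod[6]=9, prod[7]=12, prod[8]=18, prod[9]=27, prod[10]=36.
prod[11] = 2*max(9,27) = 2*27 = 54
prod[12] = 3*max(9,27) = 3*27 = 81
prod[13] = 2*max(11,54) = 2*54 = 108
prod[14] = 2*max(12,81) = 2*81 = 162
prod[15] = 3*max(12,81) = 3*81 = 243
One optimal split: 3 + 3 + 3 + 3 + 3; product 3*3*3*3*3 = 243.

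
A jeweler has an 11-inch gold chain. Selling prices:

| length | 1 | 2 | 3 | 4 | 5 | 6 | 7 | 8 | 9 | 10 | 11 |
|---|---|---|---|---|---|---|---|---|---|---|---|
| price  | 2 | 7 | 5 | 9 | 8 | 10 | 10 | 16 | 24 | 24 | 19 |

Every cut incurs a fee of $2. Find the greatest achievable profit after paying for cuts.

29

Build net[k] bottom-up: net[k] = max over allowed piece i of (p[i] + net[k−i]) − 2 per cut.
net[1] = 2
net[2] = 7
net[3] = 7  (first piece 1, then net[2]=7)
net[4] = 12  (first piece 2, then net[2]=7)
net[5] = 12  (first piece 1, then net[4]=12)
net[6] = 17  (first piece 2, then net[4]=12)
net[7] = 17  (first piece 1, then net[6]=17)
net[8] = 22  (first piece 2, then net[6]=17)
net[9] = 24
net[10] = 27  (first piece 2, then net[8]=22)
net[11] = 29  (first piece 2, then net[9]=24)
One optimal plan: pieces 9 + 2 (1 cut) → $31 − $2 = $29.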